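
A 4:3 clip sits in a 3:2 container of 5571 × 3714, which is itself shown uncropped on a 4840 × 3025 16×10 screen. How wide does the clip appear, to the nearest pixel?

4033 px

4:3 in 5571×3714: fills the height, so the clip is 4952.00 × 3714.00.
Second fit — the 3:2 canvas into 4840×3025 spans the height: 4537.50 × 3025.00 (×0.8145 from 5571×3714).
The clip scales with it: width 4952.00 × 0.8145 ≈ 4033.33.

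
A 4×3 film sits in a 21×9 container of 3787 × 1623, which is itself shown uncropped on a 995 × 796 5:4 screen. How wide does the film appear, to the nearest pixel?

569 px

4×3 in 3787×1623: fills the height, so the film is 2164.00 × 1623.00.
21×9 in 995×796: fills the width, so the intermediate becomes 995.00 × 426.43 — a scale of ×0.2627.
The film scales with it: width 2164.00 × 0.2627 ≈ 568.57.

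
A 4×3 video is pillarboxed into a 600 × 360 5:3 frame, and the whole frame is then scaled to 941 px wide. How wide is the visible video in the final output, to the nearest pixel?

In the 600×360 frame the video fills the height: width = 360 × 4/3 ≈ 480.00 px.
Scaling 600 → 941 is ×1.5683, so the width becomes 480.00 × 1.5683 ≈ 752.80 px.

753 px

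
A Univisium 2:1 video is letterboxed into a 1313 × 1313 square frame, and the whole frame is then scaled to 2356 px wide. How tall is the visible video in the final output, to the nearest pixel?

1178 px

At 1313×1313 the video is width-limited, so height = 1313 × 1/2 ≈ 656.50 px.
Resizing to 2356 px wide multiplies everything by 1.7944: 656.50 → 1178.00 px.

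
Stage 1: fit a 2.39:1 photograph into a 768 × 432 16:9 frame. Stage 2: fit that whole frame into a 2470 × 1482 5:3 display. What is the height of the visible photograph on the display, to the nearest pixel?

Inside the 768×432 canvas the photograph is width-limited at 768.00 × 321.34.
16:9 in 2470×1482: fills the width, so the intermediate becomes 2470.00 × 1389.38 — a scale of ×3.2161.
The photograph scales with it: height 321.34 × 3.2161 ≈ 1033.47.

1033 px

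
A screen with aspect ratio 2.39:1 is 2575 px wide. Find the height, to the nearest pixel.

1077 px

Height = 2575 / 2.390 = 1077.41.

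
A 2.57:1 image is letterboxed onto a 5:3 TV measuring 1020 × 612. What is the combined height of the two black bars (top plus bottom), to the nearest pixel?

Since 2.570 > 1.667, the image is width-limited.
The image is 1020 / 2.570 ≈ 396.89 px tall.
612 − 396.89 = 215.11 px of bars.

215 px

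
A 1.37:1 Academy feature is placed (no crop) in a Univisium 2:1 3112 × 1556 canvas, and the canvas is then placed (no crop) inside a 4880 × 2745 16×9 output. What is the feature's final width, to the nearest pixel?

3343 px

1.37:1 Academy in 3112×1556: fills the height, so the feature is 2131.72 × 1556.00.
Second fit — the Univisium 2:1 canvas into 4880×2745 spans the width: 4880.00 × 2440.00 (×1.5681 from 3112×1556).
Applying the same ×1.5681: 2131.72 → 3342.80.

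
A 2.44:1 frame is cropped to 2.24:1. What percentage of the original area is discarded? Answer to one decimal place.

8.2%

The height stays; only width is cut (since 2.24:1 is narrower than 2.44:1).
Area ratio = (2.240)/(2.440) = 91.80%; the remaining 8.20% is cropped out.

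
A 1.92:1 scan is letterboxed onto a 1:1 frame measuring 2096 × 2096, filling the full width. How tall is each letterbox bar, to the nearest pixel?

Content height = 2096 / 1.920 ≈ 1091.67 px.
2096 − 1091.67 = 1004.33 px of bars (502.17 each).

502 px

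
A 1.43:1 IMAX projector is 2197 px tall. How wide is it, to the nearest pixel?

3142 px

2197 × 1.430 = 3141.71.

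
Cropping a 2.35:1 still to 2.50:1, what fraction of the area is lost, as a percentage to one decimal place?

6.0%

Going from 2.35:1 to 2.50:1 means cutting height while keeping width.
Fraction kept = (2.350)/(2.500) ≈ 94.00%, so 6.00% is lost.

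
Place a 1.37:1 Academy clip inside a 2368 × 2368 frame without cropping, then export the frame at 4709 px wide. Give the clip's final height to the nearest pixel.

3437 px

In the 2368×2368 frame the clip fills the width: height = 2368 / 1.370 ≈ 1728.47 px.
Resizing to 4709 px wide multiplies everything by 1.9886: 1728.47 → 3437.23 px.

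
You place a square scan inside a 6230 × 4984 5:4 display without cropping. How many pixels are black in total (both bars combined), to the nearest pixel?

6210064 pixels

square is narrower than 5:4, so it spans the full height.
Content width = 4984 × 1/1 ≈ 4984.0000 px.
6230 − 4984.0000 = 1246.0000 px of bars.
Across the 4984-px span: 1246.0000 × 4984 ≈ 6210064 px.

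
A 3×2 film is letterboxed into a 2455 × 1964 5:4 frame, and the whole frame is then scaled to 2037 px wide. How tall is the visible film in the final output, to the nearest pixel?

At 2455×1964 the film is width-limited, so height = 2455 × 2/3 ≈ 1636.67 px.
Scaling 2455 → 2037 is ×0.8297, so the height becomes 1636.67 × 0.8297 ≈ 1358.00 px.

1358 px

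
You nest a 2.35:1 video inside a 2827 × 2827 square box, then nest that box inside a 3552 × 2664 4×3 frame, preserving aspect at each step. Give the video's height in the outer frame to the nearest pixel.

1134 px

First fit — 2.35:1 into 2827×2827 spans the width: 2827.00 × 1202.98.
Second fit — the square canvas into 3552×2664 spans the height: 2664.00 × 2664.00 (×0.9423 from 2827×2827).
So the video's height is 1202.98 × 0.9423 ≈ 1133.62.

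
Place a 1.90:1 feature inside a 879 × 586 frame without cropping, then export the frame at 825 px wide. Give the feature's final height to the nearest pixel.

In the 879×586 frame the feature fills the width: height = 879 / 1.900 ≈ 462.63 px.
Scaling 879 → 825 is ×0.9386, so the height becomes 462.63 × 0.9386 ≈ 434.21 px.

434 px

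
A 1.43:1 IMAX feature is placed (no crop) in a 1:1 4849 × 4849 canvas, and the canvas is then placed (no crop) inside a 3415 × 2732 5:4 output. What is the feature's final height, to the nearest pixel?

Inside the 4849×4849 canvas the feature is width-limited at 4849.00 × 3390.91.
1:1 in 3415×2732: fills the height, so the intermediate becomes 2732.00 × 2732.00 — a scale of ×0.5634.
The feature scales with it: height 3390.91 × 0.5634 ≈ 1910.49.

1910 px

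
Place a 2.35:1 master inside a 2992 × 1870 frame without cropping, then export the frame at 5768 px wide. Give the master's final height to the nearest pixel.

At 2992×1870 the master is width-limited, so height = 2992 / 2.350 ≈ 1273.19 px.
Scaling 2992 → 5768 is ×1.9278, so the height becomes 1273.19 × 1.9278 ≈ 2454.47 px.

2454 px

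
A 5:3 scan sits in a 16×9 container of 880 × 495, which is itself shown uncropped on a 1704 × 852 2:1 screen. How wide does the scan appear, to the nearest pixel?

1420 px

5:3 in 880×495: fills the height, so the scan is 825.00 × 495.00.
16×9 in 1704×852: fills the height, so the intermediate becomes 1514.67 × 852.00 — a scale of ×1.7212.
Applying the same ×1.7212: 825.00 → 1420.00.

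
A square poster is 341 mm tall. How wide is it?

341·1/1 = 341.

341 mm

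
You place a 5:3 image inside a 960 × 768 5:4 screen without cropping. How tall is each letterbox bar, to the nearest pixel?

96 px

Since 1.667 > 1.250, the image is width-limited.
The image is 960 × 3/5 ≈ 576.00 px tall.
Black = 768 − 576.00 = 192.00 px, or 96.00 per bar.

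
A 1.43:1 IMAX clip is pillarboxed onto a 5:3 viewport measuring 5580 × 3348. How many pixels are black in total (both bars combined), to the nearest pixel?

Since 1.430 < 1.667, the clip is height-limited.
That makes the image 4787.6400 px wide (3348 × 1.430).
5580 − 4787.6400 = 792.3600 px of bars.
That's 792.3600 × 3348 ≈ 2652821 black pixels.

2652821 pixels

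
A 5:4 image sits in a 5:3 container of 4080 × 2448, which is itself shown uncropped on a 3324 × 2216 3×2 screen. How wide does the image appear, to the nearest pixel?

2493 px

Inside the 4080×2448 canvas the image is height-limited at 3060.00 × 2448.00.
The 5:3 canvas is width-limited in 3324×2216, giving 3324.00 × 1994.40; scale factor 0.8147.
The image scales with it: width 3060.00 × 0.8147 ≈ 2493.00.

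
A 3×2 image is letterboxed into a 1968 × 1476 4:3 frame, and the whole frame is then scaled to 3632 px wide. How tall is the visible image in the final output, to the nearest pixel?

At 1968×1476 the image is width-limited, so height = 1968 × 2/3 ≈ 1312.00 px.
Scaling 1968 → 3632 is ×1.8455, so the height becomes 1312.00 × 1.8455 ≈ 2421.33 px.

2421 px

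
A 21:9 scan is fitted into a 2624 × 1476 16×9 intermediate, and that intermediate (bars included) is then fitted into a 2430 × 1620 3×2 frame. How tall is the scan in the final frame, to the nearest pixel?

1041 px

First fit — 21:9 into 2624×1476 spans the width: 2624.00 × 1124.57.
16×9 in 2430×1620: fills the width, so the intermediate becomes 2430.00 × 1366.88 — a scale of ×0.9261.
The scan scales with it: height 1124.57 × 0.9261 ≈ 1041.43.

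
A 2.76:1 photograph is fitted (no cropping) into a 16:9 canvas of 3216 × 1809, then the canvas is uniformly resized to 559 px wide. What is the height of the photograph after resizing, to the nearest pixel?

At 3216×1809 the photograph is width-limited, so height = 3216 / 2.760 ≈ 1165.22 px.
Resizing to 559 px wide multiplies everything by 0.1738: 1165.22 → 202.54 px.

203 px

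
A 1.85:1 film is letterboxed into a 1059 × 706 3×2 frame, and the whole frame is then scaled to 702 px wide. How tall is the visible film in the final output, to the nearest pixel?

379 px

At 1059×706 the film is width-limited, so height = 1059 / 1.850 ≈ 572.43 px.
Scaling 1059 → 702 is ×0.6629, so the height becomes 572.43 × 0.6629 ≈ 379.46 px.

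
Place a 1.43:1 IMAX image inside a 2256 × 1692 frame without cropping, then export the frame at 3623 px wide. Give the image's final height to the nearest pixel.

2534 px

Fitted into 2256×1692, the image spans the width; its height is 2256 / 1.430 ≈ 1577.62 px.
The frame scales by 3623/2256 = 1.6059; 1577.62 × 1.6059 ≈ 2533.57 px.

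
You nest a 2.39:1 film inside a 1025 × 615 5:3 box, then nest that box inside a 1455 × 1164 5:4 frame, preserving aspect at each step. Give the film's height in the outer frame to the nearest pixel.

2.39:1 in 1025×615: fills the width, so the film is 1025.00 × 428.87.
The 5:3 canvas is width-limited in 1455×1164, giving 1455.00 × 873.00; scale factor 1.4195.
The film scales with it: height 428.87 × 1.4195 ≈ 608.79.

609 px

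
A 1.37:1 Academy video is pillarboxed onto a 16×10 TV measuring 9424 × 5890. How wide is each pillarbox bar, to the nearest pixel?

1.37:1 Academy is narrower than 16×10, so it spans the full height.
Content width = 5890 × 1.370 ≈ 8069.30 px.
9424 − 8069.30 = 1354.70 px of bars (677.35 each).

677 px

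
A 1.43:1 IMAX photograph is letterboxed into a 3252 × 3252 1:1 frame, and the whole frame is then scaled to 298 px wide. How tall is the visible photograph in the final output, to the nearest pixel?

208 px

In the 3252×3252 frame the photograph fills the width: height = 3252 / 1.430 ≈ 2274.13 px.
Scaling 3252 → 298 is ×0.0916, so the height becomes 2274.13 × 0.0916 ≈ 208.39 px.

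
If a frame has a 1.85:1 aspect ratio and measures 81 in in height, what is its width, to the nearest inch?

Width = 81 × 1.850 = 149.85.

150 in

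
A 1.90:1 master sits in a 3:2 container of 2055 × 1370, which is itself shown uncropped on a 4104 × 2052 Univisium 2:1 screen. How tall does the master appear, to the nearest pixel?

1620 px

First fit — 1.90:1 into 2055×1370 spans the width: 2055.00 × 1081.58.
Second fit — the 3:2 canvas into 4104×2052 spans the height: 3078.00 × 2052.00 (×1.4978 from 2055×1370).
Applying the same ×1.4978: 1081.58 → 1620.00.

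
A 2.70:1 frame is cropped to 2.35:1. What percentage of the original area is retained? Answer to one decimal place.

87.0%

The height stays; only width is cut (since 2.35:1 is narrower than 2.70:1).
Area ratio = (2.350)/(2.700) = 87.04% retained.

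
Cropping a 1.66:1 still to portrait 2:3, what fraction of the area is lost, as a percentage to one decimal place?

Going from 1.66:1 to portrait 2:3 means cutting width while keeping height.
Area ratio = (0.667)/(1.660) = 40.16%; the remaining 59.84% is cropped out.

59.8%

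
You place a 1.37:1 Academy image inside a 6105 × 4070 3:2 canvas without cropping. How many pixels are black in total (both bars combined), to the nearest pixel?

1.37:1 Academy (1.370) < 3:2 (1.500), so the image fills the height.
The image is 4070 × 1.370 ≈ 5575.9000 px wide.
Leftover width: 6105 − 5575.9000 = 529.1000 px.
Across the 4070-px span: 529.1000 × 4070 ≈ 2153437 px.

2153437 pixels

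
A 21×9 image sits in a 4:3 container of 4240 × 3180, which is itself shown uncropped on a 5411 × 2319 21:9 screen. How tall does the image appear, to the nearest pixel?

1325 px

Inside the 4240×3180 canvas the image is width-limited at 4240.00 × 1817.14.
The 4:3 canvas is height-limited in 5411×2319, giving 3092.00 × 2319.00; scale factor 0.7292.
Applying the same ×0.7292: 1817.14 → 1325.14.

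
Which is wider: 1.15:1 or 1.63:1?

1.63:1

1.15 and 1.63; 1.63 > 1.15.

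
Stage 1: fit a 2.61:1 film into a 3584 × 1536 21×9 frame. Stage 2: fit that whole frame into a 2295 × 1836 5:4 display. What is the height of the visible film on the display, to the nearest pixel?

2.61:1 in 3584×1536: fills the width, so the film is 3584.00 × 1373.18.
The 21×9 canvas is width-limited in 2295×1836, giving 2295.00 × 983.57; scale factor 0.6403.
Applying the same ×0.6403: 1373.18 → 879.31.

879 px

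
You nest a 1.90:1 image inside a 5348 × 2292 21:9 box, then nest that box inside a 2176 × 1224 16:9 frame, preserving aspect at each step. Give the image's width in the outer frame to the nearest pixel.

Inside the 5348×2292 canvas the image is height-limited at 4354.80 × 2292.00.
Second fit — the 21:9 canvas into 2176×1224 spans the width: 2176.00 × 932.57 (×0.4069 from 5348×2292).
The image scales with it: width 4354.80 × 0.4069 ≈ 1771.89.

1772 px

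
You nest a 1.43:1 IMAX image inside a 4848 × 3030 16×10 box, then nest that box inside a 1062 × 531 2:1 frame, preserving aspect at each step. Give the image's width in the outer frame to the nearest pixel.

Inside the 4848×3030 canvas the image is height-limited at 4332.90 × 3030.00.
The 16×10 canvas is height-limited in 1062×531, giving 849.60 × 531.00; scale factor 0.1752.
The image scales with it: width 4332.90 × 0.1752 ≈ 759.33.

759 px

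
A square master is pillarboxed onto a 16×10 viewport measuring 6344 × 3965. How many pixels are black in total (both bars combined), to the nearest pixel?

9432735 pixels

Since 1.000 < 1.600, the master is height-limited.
The master is 3965 × 1/1 ≈ 3965.0000 px wide.
Leftover width: 6344 − 3965.0000 = 2379.0000 px.
Bar area = 2379.0000 × 3965 ≈ 9432735 px.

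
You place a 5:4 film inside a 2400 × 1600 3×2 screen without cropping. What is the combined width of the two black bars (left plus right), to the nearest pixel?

400 px

5:4 is narrower than 3×2, so it spans the full height.
Content width = 1600 × 5/4 ≈ 2000.00 px.
2400 − 2000.00 = 400.00 px of bars.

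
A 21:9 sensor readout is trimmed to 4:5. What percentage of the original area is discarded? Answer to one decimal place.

65.7%

The height stays; only width is cut (since 4:5 is narrower than 21:9).
(0.800)/(2.333) ≈ 0.343 of the area survives, leaving 65.71% discarded.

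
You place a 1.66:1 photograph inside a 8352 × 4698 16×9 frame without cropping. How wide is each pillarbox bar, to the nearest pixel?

1.66:1 is narrower than 16×9, so it spans the full height.
That makes the image 7798.68 px wide (4698 × 1.660).
Leftover width: 8352 − 7798.68 = 553.32 px → 276.66 each side.

277 px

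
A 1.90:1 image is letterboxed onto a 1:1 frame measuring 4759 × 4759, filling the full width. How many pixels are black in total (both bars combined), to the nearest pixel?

The image is 4759 / 1.900 ≈ 2504.7368 px tall.
Leftover height: 4759 − 2504.7368 = 2254.2632 px.
Bar area = 2254.2632 × 4759 ≈ 10728038 px.

10728038 pixels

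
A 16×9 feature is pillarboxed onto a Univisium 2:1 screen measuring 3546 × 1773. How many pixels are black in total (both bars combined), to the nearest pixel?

Since 1.778 < 2.000, the feature is height-limited.
The feature is 1773 × 16/9 ≈ 3152.0000 px wide.
3546 − 3152.0000 = 394.0000 px of bars.
That's 394.0000 × 1773 ≈ 698562 black pixels.

698562 pixels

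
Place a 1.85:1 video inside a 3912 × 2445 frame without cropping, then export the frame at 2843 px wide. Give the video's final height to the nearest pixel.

1537 px

In the 3912×2445 frame the video fills the width: height = 3912 / 1.850 ≈ 2114.59 px.
The frame scales by 2843/3912 = 0.7267; 2114.59 × 0.7267 ≈ 1536.76 px.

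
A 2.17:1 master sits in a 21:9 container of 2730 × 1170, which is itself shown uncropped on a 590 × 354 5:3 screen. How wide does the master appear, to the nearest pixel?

Inside the 2730×1170 canvas the master is height-limited at 2538.90 × 1170.00.
The 21:9 canvas is width-limited in 590×354, giving 590.00 × 252.86; scale factor 0.2161.
Applying the same ×0.2161: 2538.90 → 548.70.

549 px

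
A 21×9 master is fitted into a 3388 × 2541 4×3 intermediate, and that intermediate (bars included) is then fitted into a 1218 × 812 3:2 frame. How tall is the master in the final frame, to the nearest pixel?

464 px

21×9 in 3388×2541: fills the width, so the master is 3388.00 × 1452.00.
The 4×3 canvas is height-limited in 1218×812, giving 1082.67 × 812.00; scale factor 0.3196.
Applying the same ×0.3196: 1452.00 → 464.00.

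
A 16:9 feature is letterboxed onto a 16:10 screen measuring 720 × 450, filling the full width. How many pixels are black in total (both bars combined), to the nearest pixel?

The feature is 720 × 9/16 ≈ 405.0000 px tall.
Leftover height: 450 − 405.0000 = 45.0000 px.
That's 45.0000 × 720 ≈ 32400 black pixels.

32400 pixels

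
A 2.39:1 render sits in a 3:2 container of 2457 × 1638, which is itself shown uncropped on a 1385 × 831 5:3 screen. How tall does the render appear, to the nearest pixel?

First fit — 2.39:1 into 2457×1638 spans the width: 2457.00 × 1028.03.
The 3:2 canvas is height-limited in 1385×831, giving 1246.50 × 831.00; scale factor 0.5073.
So the render's height is 1028.03 × 0.5073 ≈ 521.55.

522 px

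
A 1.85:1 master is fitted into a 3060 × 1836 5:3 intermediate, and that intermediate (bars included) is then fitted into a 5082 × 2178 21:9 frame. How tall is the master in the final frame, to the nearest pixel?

First fit — 1.85:1 into 3060×1836 spans the width: 3060.00 × 1654.05.
5:3 in 5082×2178: fills the height, so the intermediate becomes 3630.00 × 2178.00 — a scale of ×1.1863.
The master scales with it: height 1654.05 × 1.1863 ≈ 1962.16.

1962 px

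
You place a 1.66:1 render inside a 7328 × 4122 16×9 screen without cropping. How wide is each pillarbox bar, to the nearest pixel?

243 px

1.66:1 (1.660) < 16×9 (1.778), so the render fills the height.
Content width = 4122 × 1.660 ≈ 6842.52 px.
Leftover width: 7328 − 6842.52 = 485.48 px → 242.74 each side.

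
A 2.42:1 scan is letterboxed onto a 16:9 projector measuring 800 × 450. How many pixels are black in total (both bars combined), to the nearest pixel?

95537 pixels

2.42:1 is wider than 16:9, so it spans the full width.
That makes the image 330.5785 px tall (800 / 2.420).
450 − 330.5785 = 119.4215 px of bars.
Across the 800-px span: 119.4215 × 800 ≈ 95537 px.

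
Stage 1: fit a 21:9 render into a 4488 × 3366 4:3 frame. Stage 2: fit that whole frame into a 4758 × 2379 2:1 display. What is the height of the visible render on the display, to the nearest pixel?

21:9 in 4488×3366: fills the width, so the render is 4488.00 × 1923.43.
The 4:3 canvas is height-limited in 4758×2379, giving 3172.00 × 2379.00; scale factor 0.7068.
The render scales with it: height 1923.43 × 0.7068 ≈ 1359.43.

1359 px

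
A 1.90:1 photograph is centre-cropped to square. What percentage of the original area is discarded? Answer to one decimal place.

The height stays; only width is cut (since square is narrower than 1.90:1).
Area ratio = (1.000)/(1.900) = 52.63%; the remaining 47.37% is cropped out.

47.4%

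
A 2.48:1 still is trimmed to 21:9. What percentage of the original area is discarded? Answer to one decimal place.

21:9 is narrower than 2.48:1, so the crop keeps the full height and trims the width.
(2.333)/(2.480) ≈ 0.941 of the area survives, leaving 5.91% discarded.

5.9%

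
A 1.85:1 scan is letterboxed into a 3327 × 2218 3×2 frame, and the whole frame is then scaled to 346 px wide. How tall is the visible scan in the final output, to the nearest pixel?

187 px

In the 3327×2218 frame the scan fills the width: height = 3327 / 1.850 ≈ 1798.38 px.
The frame scales by 346/3327 = 0.1040; 1798.38 × 0.1040 ≈ 187.03 px.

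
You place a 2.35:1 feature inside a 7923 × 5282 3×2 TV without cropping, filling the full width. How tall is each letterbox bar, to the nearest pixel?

The feature is 7923 / 2.350 ≈ 3371.49 px tall.
5282 − 3371.49 = 1910.51 px of bars (955.26 each).

955 px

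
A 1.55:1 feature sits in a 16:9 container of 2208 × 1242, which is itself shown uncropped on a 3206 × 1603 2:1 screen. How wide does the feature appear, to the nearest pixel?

First fit — 1.55:1 into 2208×1242 spans the height: 1925.10 × 1242.00.
The 16:9 canvas is height-limited in 3206×1603, giving 2849.78 × 1603.00; scale factor 1.2907.
So the feature's width is 1925.10 × 1.2907 ≈ 2484.65.

2485 px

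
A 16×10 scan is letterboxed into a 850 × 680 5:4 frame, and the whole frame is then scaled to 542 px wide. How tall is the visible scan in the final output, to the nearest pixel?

339 px

At 850×680 the scan is width-limited, so height = 850 × 10/16 ≈ 531.25 px.
Resizing to 542 px wide multiplies everything by 0.6376: 531.25 → 338.75 px.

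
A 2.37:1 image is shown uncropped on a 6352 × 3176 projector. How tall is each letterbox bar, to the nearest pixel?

248 px

Since 2.370 > 2.000, the image is width-limited.
Content height = 6352 / 2.370 ≈ 2680.17 px.
Leftover height: 3176 − 2680.17 = 495.83 px → 247.92 each side.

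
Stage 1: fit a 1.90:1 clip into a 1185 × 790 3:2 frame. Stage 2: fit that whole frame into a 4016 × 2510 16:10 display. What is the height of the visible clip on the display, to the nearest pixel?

1.90:1 in 1185×790: fills the width, so the clip is 1185.00 × 623.68.
Second fit — the 3:2 canvas into 4016×2510 spans the height: 3765.00 × 2510.00 (×3.1772 from 1185×790).
Applying the same ×3.1772: 623.68 → 1981.58.

1982 px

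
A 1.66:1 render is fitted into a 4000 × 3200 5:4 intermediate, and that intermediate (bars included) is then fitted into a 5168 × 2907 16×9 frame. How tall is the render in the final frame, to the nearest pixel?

First fit — 1.66:1 into 4000×3200 spans the width: 4000.00 × 2409.64.
5:4 in 5168×2907: fills the height, so the intermediate becomes 3633.75 × 2907.00 — a scale of ×0.9084.
Applying the same ×0.9084: 2409.64 → 2189.01.

2189 px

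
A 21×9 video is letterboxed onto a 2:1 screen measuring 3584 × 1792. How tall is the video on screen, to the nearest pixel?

1536 px

21×9 (2.333) > 2:1 (2.000), so the video fills the width.
The video is 3584 × 9/21 ≈ 1536.00 px tall.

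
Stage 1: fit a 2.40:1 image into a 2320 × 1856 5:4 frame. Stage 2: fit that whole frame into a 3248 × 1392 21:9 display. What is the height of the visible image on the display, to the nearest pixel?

725 px

First fit — 2.40:1 into 2320×1856 spans the width: 2320.00 × 966.67.
Second fit — the 5:4 canvas into 3248×1392 spans the height: 1740.00 × 1392.00 (×0.7500 from 2320×1856).
The image scales with it: height 966.67 × 0.7500 ≈ 725.00.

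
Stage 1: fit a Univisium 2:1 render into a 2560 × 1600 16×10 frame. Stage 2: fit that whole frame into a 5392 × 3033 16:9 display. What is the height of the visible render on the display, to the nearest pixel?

2426 px

Inside the 2560×1600 canvas the render is width-limited at 2560.00 × 1280.00.
16×10 in 5392×3033: fills the height, so the intermediate becomes 4852.80 × 3033.00 — a scale of ×1.8956.
So the render's height is 1280.00 × 1.8956 ≈ 2426.40.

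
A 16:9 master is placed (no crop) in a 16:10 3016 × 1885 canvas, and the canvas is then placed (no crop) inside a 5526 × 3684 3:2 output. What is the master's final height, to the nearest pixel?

3108 px

Inside the 3016×1885 canvas the master is width-limited at 3016.00 × 1696.50.
16:10 in 5526×3684: fills the width, so the intermediate becomes 5526.00 × 3453.75 — a scale of ×1.8322.
Applying the same ×1.8322: 1696.50 → 3108.38.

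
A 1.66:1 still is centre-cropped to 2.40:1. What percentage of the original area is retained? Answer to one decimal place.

69.2%

The width stays; only height is cut (since 2.40:1 is wider than 1.66:1).
(1.660)/(2.400) ≈ 0.692 of the area survives.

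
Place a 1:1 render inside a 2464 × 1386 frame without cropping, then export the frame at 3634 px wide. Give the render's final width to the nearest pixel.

Fitted into 2464×1386, the render spans the height; its width is 1386 × 1/1 ≈ 1386.00 px.
Scaling 2464 → 3634 is ×1.4748, so the width becomes 1386.00 × 1.4748 ≈ 2044.12 px.

2044 px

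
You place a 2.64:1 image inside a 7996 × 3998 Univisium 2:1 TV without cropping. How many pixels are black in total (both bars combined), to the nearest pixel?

7749820 pixels

Since 2.640 > 2.000, the image is width-limited.
The image is 7996 / 2.640 ≈ 3028.7879 px tall.
Black = 3998 − 3028.7879 = 969.2121 px.
Across the 7996-px span: 969.2121 × 7996 ≈ 7749820 px.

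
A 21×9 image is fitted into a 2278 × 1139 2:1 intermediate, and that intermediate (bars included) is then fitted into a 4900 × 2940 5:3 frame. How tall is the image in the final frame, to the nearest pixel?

21×9 in 2278×1139: fills the width, so the image is 2278.00 × 976.29.
Second fit — the 2:1 canvas into 4900×2940 spans the width: 4900.00 × 2450.00 (×2.1510 from 2278×1139).
So the image's height is 976.29 × 2.1510 ≈ 2100.00.

2100 px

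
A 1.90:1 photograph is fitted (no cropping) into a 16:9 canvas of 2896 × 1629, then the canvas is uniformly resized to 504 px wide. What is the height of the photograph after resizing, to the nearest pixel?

265 px

At 2896×1629 the photograph is width-limited, so height = 2896 / 1.900 ≈ 1524.21 px.
Scaling 2896 → 504 is ×0.1740, so the height becomes 1524.21 × 0.1740 ≈ 265.26 px.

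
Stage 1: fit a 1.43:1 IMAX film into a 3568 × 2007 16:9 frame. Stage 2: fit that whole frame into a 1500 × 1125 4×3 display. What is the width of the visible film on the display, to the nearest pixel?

Inside the 3568×2007 canvas the film is height-limited at 2870.01 × 2007.00.
Second fit — the 16:9 canvas into 1500×1125 spans the width: 1500.00 × 843.75 (×0.4204 from 3568×2007).
Applying the same ×0.4204: 2870.01 → 1206.56.

1207 px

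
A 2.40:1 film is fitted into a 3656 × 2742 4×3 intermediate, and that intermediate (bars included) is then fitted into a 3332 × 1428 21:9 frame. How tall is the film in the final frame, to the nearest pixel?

793 px

2.40:1 in 3656×2742: fills the width, so the film is 3656.00 × 1523.33.
Second fit — the 4×3 canvas into 3332×1428 spans the height: 1904.00 × 1428.00 (×0.5208 from 3656×2742).
Applying the same ×0.5208: 1523.33 → 793.33.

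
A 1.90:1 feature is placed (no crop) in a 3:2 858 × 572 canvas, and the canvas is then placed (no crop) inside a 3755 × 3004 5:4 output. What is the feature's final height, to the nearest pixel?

First fit — 1.90:1 into 858×572 spans the width: 858.00 × 451.58.
3:2 in 3755×3004: fills the width, so the intermediate becomes 3755.00 × 2503.33 — a scale of ×4.3765.
The feature scales with it: height 451.58 × 4.3765 ≈ 1976.32.

1976 px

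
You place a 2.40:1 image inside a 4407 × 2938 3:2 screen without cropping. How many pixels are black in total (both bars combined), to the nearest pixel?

2.40:1 (2.400) > 3:2 (1.500), so the image fills the width.
Content height = 4407 / 2.400 ≈ 1836.2500 px.
Black = 2938 − 1836.2500 = 1101.7500 px.
Bar area = 1101.7500 × 4407 ≈ 4855412 px.

4855412 pixels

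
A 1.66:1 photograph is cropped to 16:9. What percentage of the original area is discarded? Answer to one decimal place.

Going from 1.66:1 to 16:9 means cutting height while keeping width.
(1.660)/(1.778) ≈ 0.934 of the area survives, leaving 6.62% discarded.

6.6%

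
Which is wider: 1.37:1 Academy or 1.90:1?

1.90:1

1.37 and 1.9; 1.9 > 1.37.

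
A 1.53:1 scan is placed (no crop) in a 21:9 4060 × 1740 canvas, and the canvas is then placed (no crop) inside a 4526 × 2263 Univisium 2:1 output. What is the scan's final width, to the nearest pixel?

2968 px

First fit — 1.53:1 into 4060×1740 spans the height: 2662.20 × 1740.00.
21:9 in 4526×2263: fills the width, so the intermediate becomes 4526.00 × 1939.71 — a scale of ×1.1148.
The scan scales with it: width 2662.20 × 1.1148 ≈ 2967.76.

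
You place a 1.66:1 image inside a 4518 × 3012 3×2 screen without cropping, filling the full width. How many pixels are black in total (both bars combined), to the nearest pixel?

1311635 pixels

The image is 4518 / 1.660 ≈ 2721.6867 px tall.
3012 − 2721.6867 = 290.3133 px of bars.
Across the 4518-px span: 290.3133 × 4518 ≈ 1311635 px.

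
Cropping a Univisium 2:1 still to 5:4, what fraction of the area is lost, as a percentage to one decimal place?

Going from Univisium 2:1 to 5:4 means cutting width while keeping height.
Area ratio = (1.250)/(2.000) = 62.50%; the remaining 37.50% is cropped out.

37.5%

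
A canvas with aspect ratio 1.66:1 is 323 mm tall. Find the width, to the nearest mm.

536 mm

At 1.66:1, 323 × 1.660 ≈ 536.18.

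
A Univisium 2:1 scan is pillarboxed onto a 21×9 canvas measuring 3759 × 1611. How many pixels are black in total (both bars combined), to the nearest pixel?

Univisium 2:1 is narrower than 21×9, so it spans the full height.
Content width = 1611 × 2/1 ≈ 3222.0000 px.
Black = 3759 − 3222.0000 = 537.0000 px.
Bar area = 537.0000 × 1611 ≈ 865107 px.

865107 pixels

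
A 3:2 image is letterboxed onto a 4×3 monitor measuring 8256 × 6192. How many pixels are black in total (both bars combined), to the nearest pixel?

3:2 is wider than 4×3, so it spans the full width.
That makes the image 5504.0000 px tall (8256 × 2/3).
Leftover height: 6192 − 5504.0000 = 688.0000 px.
Across the 8256-px span: 688.0000 × 8256 ≈ 5680128 px.

5680128 pixels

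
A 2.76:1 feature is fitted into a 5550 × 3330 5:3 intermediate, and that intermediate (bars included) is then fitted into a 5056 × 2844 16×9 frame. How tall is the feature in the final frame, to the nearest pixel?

1717 px

First fit — 2.76:1 into 5550×3330 spans the width: 5550.00 × 2010.87.
5:3 in 5056×2844: fills the height, so the intermediate becomes 4740.00 × 2844.00 — a scale of ×0.8541.
The feature scales with it: height 2010.87 × 0.8541 ≈ 1717.39.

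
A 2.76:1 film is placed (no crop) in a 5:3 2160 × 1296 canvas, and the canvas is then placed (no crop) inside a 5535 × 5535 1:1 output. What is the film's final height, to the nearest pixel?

2005 px

First fit — 2.76:1 into 2160×1296 spans the width: 2160.00 × 782.61.
The 5:3 canvas is width-limited in 5535×5535, giving 5535.00 × 3321.00; scale factor 2.5625.
Applying the same ×2.5625: 782.61 → 2005.43.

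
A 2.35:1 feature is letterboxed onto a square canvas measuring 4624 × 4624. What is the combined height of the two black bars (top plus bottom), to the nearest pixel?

Since 2.350 > 1.000, the feature is width-limited.
That makes the image 1967.66 px tall (4624 / 2.350).
Leftover height: 4624 − 1967.66 = 2656.34 px.

2656 px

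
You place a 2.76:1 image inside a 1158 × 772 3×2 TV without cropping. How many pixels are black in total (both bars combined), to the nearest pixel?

408119 pixels

2.76:1 (2.760) > 3×2 (1.500), so the image fills the width.
The image is 1158 / 2.760 ≈ 419.5652 px tall.
Black = 772 − 419.5652 = 352.4348 px.
Bar area = 352.4348 × 1158 ≈ 408119 px.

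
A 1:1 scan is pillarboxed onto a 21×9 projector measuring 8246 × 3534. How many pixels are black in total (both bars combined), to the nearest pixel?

16652208 pixels

1:1 (1.000) < 21×9 (2.333), so the scan fills the height.
The scan is 3534 × 1/1 ≈ 3534.0000 px wide.
8246 − 3534.0000 = 4712.0000 px of bars.
That's 4712.0000 × 3534 ≈ 16652208 black pixels.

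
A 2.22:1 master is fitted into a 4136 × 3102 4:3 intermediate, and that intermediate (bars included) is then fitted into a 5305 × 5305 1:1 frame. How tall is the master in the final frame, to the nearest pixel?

Inside the 4136×3102 canvas the master is width-limited at 4136.00 × 1863.06.
Second fit — the 4:3 canvas into 5305×5305 spans the width: 5305.00 × 3978.75 (×1.2826 from 4136×3102).
So the master's height is 1863.06 × 1.2826 ≈ 2389.64.

2390 px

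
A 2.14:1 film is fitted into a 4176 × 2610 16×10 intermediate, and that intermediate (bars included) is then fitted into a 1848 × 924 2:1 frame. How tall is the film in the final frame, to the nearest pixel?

691 px

2.14:1 in 4176×2610: fills the width, so the film is 4176.00 × 1951.40.
The 16×10 canvas is height-limited in 1848×924, giving 1478.40 × 924.00; scale factor 0.3540.
Applying the same ×0.3540: 1951.40 → 690.84.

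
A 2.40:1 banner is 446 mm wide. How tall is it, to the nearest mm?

186 mm

At 2.40:1, 446 / 2.400 ≈ 185.83.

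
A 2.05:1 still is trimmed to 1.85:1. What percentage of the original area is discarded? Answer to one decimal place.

9.8%

The height stays; only width is cut (since 1.85:1 is narrower than 2.05:1).
Area ratio = (1.850)/(2.050) = 90.24%; the remaining 9.76% is cropped out.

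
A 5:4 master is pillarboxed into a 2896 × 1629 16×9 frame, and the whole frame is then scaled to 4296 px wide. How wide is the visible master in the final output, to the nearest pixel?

3021 px

At 2896×1629 the master is height-limited, so width = 1629 × 5/4 ≈ 2036.25 px.
Resizing to 4296 px wide multiplies everything by 1.4834: 2036.25 → 3020.62 px.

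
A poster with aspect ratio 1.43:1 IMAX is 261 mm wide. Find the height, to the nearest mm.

Height = 261 / 1.430 = 182.52.

183 mm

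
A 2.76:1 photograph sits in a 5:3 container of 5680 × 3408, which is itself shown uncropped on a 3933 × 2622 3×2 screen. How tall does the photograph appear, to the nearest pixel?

First fit — 2.76:1 into 5680×3408 spans the width: 5680.00 × 2057.97.
Second fit — the 5:3 canvas into 3933×2622 spans the width: 3933.00 × 2359.80 (×0.6924 from 5680×3408).
Applying the same ×0.6924: 2057.97 → 1425.00.

1425 px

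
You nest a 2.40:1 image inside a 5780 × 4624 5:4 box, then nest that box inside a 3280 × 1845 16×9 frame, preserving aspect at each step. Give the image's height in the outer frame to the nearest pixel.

First fit — 2.40:1 into 5780×4624 spans the width: 5780.00 × 2408.33.
Second fit — the 5:4 canvas into 3280×1845 spans the height: 2306.25 × 1845.00 (×0.3990 from 5780×4624).
Applying the same ×0.3990: 2408.33 → 960.94.

961 px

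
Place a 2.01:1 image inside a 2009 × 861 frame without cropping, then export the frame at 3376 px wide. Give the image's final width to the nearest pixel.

At 2009×861 the image is height-limited, so width = 861 × 2.010 ≈ 1730.61 px.
Resizing to 3376 px wide multiplies everything by 1.6804: 1730.61 → 2908.18 px.

2908 px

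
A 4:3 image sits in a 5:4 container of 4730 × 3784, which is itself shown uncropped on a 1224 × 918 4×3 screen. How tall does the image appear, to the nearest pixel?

861 px

Inside the 4730×3784 canvas the image is width-limited at 4730.00 × 3547.50.
5:4 in 1224×918: fills the height, so the intermediate becomes 1147.50 × 918.00 — a scale of ×0.2426.
Applying the same ×0.2426: 3547.50 → 860.62.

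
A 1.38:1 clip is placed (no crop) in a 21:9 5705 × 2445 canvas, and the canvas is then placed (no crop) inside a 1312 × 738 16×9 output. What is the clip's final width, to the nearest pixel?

1.38:1 in 5705×2445: fills the height, so the clip is 3374.10 × 2445.00.
Second fit — the 21:9 canvas into 1312×738 spans the width: 1312.00 × 562.29 (×0.2300 from 5705×2445).
So the clip's width is 3374.10 × 0.2300 ≈ 775.95.

776 px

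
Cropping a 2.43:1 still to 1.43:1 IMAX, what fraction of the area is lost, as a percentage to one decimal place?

1.43:1 IMAX is narrower than 2.43:1, so the crop keeps the full height and trims the width.
Area ratio = (1.430)/(2.430) = 58.85%; the remaining 41.15% is cropped out.

41.2%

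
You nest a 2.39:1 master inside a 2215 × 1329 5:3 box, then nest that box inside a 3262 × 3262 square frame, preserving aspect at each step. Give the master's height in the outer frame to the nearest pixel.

First fit — 2.39:1 into 2215×1329 spans the width: 2215.00 × 926.78.
5:3 in 3262×3262: fills the width, so the intermediate becomes 3262.00 × 1957.20 — a scale of ×1.4727.
Applying the same ×1.4727: 926.78 → 1364.85.

1365 px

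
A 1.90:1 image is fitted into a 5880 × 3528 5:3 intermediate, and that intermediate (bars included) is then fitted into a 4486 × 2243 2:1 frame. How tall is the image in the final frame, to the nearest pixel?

Inside the 5880×3528 canvas the image is width-limited at 5880.00 × 3094.74.
5:3 in 4486×2243: fills the height, so the intermediate becomes 3738.33 × 2243.00 — a scale of ×0.6358.
Applying the same ×0.6358: 3094.74 → 1967.54.

1968 px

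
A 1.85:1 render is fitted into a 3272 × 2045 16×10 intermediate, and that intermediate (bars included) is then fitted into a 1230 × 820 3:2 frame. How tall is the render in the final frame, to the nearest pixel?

665 px

First fit — 1.85:1 into 3272×2045 spans the width: 3272.00 × 1768.65.
Second fit — the 16×10 canvas into 1230×820 spans the width: 1230.00 × 768.75 (×0.3759 from 3272×2045).
The render scales with it: height 1768.65 × 0.3759 ≈ 664.86.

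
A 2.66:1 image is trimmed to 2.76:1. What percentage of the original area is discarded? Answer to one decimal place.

The width stays; only height is cut (since 2.76:1 is wider than 2.66:1).
Fraction kept = (2.660)/(2.760) ≈ 96.38%, so 3.62% is lost.

3.6%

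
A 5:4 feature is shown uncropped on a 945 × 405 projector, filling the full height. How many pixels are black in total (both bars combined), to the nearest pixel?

Content width = 405 × 5/4 ≈ 506.2500 px.
Leftover width: 945 − 506.2500 = 438.7500 px.
Across the 405-px span: 438.7500 × 405 ≈ 177694 px.

177694 pixels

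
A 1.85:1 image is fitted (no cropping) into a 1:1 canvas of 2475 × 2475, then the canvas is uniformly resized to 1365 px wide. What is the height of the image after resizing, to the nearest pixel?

738 px

In the 2475×2475 frame the image fills the width: height = 2475 / 1.850 ≈ 1337.84 px.
The frame scales by 1365/2475 = 0.5515; 1337.84 × 0.5515 ≈ 737.84 px.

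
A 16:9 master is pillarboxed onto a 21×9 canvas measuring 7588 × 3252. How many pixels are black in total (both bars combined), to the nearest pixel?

5875280 pixels

16:9 (1.778) < 21×9 (2.333), so the master fills the height.
That makes the image 5781.3333 px wide (3252 × 16/9).
Leftover width: 7588 − 5781.3333 = 1806.6667 px.
Bar area = 1806.6667 × 3252 ≈ 5875280 px.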